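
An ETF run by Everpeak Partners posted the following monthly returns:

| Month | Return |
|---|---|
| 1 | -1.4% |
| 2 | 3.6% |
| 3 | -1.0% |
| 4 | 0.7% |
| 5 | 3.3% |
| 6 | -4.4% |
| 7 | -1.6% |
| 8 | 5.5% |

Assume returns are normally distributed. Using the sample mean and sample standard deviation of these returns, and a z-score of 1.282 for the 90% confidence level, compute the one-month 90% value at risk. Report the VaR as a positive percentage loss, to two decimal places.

3.66

μ = (-1.4 + 3.6 − 1 + 0.7 + 3.3 − 4.4 − 1.6 + 5.5) / 8 = 4.70 / 8 = 0.5875%
Sample std dev = √[76.7088 / 7] = 3.3103%
VaR = −(μ − z·σ) = −(0.5875 − 1.282 × 3.3103) = −(-3.6563) = 3.6563%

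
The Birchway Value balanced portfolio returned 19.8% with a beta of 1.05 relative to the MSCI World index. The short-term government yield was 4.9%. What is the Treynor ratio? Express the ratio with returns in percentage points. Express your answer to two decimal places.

Treynor = (Rp − Rf) / β = (19.8% − 4.9%) / 1.05 = 14.90 / 1.05 = 14.1905

14.19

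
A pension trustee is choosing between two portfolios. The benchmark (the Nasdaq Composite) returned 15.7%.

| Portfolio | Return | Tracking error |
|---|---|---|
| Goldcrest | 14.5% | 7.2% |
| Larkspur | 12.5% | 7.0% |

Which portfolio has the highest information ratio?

Goldcrest: IR = (14.5% − 15.7%) / 7.2% = -0.167
Larkspur: IR = (12.5% − 15.7%) / 7.0% = -0.457
Highest: Goldcrest (-0.167).

Goldcrest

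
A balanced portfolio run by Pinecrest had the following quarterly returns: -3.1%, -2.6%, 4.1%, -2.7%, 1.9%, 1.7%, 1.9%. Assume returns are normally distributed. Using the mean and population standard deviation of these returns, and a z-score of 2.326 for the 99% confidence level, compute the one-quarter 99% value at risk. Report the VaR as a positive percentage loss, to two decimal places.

6.07

Mean return r̄ = 1.20 / 7 = 0.1714%
Σ(r − r̄)² = 50.3743; population σ = √(50.3743/7) = 2.6826%
VaR = −(r̄ − z·σ) = −(0.1714 − 2.326 × 2.6826) = −(-6.0683) = 6.0683%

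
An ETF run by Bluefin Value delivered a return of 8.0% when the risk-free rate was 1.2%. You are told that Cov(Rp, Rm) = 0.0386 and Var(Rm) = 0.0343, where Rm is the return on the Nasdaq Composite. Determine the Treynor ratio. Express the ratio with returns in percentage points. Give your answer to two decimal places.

6.04

β = Cov / Var = 0.0386 / 0.0343 = 1.1254
Treynor = (Rp − Rf) / β = (8.0% − 1.2%) / 1.1254 = 6.80 / 1.1254 = 6.0423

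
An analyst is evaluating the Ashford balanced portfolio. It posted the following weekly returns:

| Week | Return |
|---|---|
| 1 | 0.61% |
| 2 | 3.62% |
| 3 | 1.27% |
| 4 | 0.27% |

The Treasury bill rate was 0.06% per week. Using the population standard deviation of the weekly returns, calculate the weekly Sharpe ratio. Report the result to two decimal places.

μ = (0.61 + 3.62 + 1.27 + 0.27) / 4 = 1.4425%
Population std dev = √[6.8391 / 4] = 1.3076%
Sharpe = (μ − rf) / σ = (1.4425 − 0.06) / 1.3076 = 1.3825 / 1.3076 = 1.0573

1.06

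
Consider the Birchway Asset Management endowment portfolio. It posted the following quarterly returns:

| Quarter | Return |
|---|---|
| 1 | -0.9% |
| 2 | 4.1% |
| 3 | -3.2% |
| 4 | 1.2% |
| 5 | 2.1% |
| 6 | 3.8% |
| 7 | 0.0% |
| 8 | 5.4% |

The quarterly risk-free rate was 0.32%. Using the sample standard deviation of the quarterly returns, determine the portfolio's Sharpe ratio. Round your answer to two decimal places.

0.43

r̄ = (-0.9 + 4.1 − 3.2 + 1.2 + 2.1 + 3.8 + 0 + 5.4) / 8 = 12.50 / 8 = 1.5625%
Sample std dev = √[57.7788 / 7] = 2.8730%
Sharpe = (r̄ − rf) / σ = (1.5625 − 0.32) / 2.8730 = 1.2425 / 2.8730 = 0.4325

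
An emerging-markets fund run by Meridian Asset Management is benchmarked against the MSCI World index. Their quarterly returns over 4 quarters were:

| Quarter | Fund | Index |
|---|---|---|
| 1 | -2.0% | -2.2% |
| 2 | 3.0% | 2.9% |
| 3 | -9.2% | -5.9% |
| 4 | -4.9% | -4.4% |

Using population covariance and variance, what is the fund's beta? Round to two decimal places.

1.30

r̄p = -3.2750%,  r̄m = -2.4000%
Cov = Σ(rp − r̄p)(rm − r̄m) / 4 = 14.3750
Var(rm) = Σ(rm − r̄m)² / 4 = 11.0950
β = Cov / Var = 14.3750 / 11.0950 = 1.2956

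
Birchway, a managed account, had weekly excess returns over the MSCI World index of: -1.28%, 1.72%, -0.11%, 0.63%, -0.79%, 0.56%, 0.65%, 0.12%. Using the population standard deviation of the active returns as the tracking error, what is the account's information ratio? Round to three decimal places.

r̄ = (-1.28 + 1.72 − 0.11 + 0.63 − 0.79 + 0.56 + 0.65 + 0.12) / 8 = 0.1875%
Population std dev = √[6.0992 / 8] = 0.8732%
IR = r̄ / tracking error = 0.1875 / 0.8732 = 0.2147

0.215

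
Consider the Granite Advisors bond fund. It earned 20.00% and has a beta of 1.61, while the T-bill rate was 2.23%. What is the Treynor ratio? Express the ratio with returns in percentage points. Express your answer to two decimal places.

11.04

Treynor = (Rp − Rf) / β = (20.00% − 2.23%) / 1.61 = 17.77 / 1.61 = 11.0373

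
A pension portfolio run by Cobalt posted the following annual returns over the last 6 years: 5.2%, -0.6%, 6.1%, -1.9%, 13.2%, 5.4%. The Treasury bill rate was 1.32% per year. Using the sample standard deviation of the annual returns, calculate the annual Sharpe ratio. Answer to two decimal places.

Mean return r̄ = 27.40 / 6 = 4.5667%
Σ(r − r̄)² = 146.4933; sample σ = √(146.4933/5) = 5.4128%
Sharpe = (r̄ − rf) / σ = (4.5667 − 1.32) / 5.4128 = 3.2467 / 5.4128 = 0.5998

0.60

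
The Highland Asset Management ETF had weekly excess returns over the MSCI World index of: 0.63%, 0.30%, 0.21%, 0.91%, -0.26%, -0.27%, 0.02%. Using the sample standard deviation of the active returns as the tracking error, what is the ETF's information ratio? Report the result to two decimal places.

r̄ = (0.63 + 0.3 + 0.21 + 0.91 − 0.26 − 0.27 + 0.02) / 7 = 0.2200%
Σ(r − r̄)² = 1.1612; sample σ = √(1.1612/6) = 0.4399%
IR = r̄ / tracking error = 0.2200 / 0.4399 = 0.5001

0.50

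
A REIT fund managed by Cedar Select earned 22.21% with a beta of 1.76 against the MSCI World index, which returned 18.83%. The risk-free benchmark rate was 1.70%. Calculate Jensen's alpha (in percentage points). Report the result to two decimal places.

-9.64

CAPM expected return = Rf + β(Rm − Rf) = 1.70% + 1.76 × (18.83% − 1.70%) = 1.7 + 1.76 × 17.13 = 31.8488%
Jensen's α = Rp − E[R] = 22.21% − 31.8488% = -9.6388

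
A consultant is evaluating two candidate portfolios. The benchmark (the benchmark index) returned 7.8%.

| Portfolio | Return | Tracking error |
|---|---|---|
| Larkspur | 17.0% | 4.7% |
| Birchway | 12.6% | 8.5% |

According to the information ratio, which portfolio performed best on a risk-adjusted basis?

Larkspur: IR = (17.0% − 7.8%) / 4.7% = 1.957
Birchway: IR = (12.6% − 7.8%) / 8.5% = 0.565
Highest: Larkspur (1.957).

Larkspur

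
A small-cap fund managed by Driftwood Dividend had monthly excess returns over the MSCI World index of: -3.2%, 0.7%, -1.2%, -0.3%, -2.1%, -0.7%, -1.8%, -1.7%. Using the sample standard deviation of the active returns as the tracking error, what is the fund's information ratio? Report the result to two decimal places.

Mean return r̄ = -10.30 / 8 = -1.2875%
Σ(r − r̄)² = 10.0288; sample σ = √(10.0288/7) = 1.1969%
IR = r̄ / tracking error = -1.2875 / 1.1969 = -1.0757

-1.08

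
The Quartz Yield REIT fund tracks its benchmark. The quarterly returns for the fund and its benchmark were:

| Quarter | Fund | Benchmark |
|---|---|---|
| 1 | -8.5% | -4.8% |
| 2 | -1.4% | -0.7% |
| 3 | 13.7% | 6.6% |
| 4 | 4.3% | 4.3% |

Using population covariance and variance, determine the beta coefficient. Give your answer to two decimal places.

1.79

r̄p = 2.0250%,  r̄m = 1.3500%
Cov = Σ(rp − r̄p)(rm − r̄m) / 4 = 34.9388
Var(rm) = Σ(rm − r̄m)² / 4 = 19.5725
β = Cov / Var = 34.9388 / 19.5725 = 1.7851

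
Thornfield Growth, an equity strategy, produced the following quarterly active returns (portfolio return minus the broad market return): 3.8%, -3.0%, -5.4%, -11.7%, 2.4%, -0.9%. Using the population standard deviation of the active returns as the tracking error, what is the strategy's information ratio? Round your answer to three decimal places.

Mean return μ = -14.80 / 6 = -2.4667%
Σ(r − μ)² = (3.8 − (-2.4667))² + (-3 − (-2.4667))² + (-5.4 − (-2.4667))² + … = 159.5533
population σ = √(159.5533 / 6) = √26.5922 = 5.1568%
IR = μ / tracking error = -2.4667 / 5.1568 = -0.4783

-0.478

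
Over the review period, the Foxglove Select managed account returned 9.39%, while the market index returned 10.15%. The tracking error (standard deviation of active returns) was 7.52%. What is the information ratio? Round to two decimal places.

IR = (Rp − Rb) / TE = (9.39% − 10.15%) / 7.52% = -0.76% / 7.52% = -0.1011

-0.10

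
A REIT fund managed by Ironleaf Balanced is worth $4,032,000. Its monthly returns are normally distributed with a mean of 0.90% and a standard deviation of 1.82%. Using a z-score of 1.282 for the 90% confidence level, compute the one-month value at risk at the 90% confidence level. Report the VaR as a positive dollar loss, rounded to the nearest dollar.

$57,788

Return at the 90% tail: μ − z·σ = 0.90% − 1.282 × 1.82% = 0.9 − 2.33324 = -1.43324%
VaR = −(-1.43324%) × $4,032,000 = 1.43324% × $4,032,000 = $57,788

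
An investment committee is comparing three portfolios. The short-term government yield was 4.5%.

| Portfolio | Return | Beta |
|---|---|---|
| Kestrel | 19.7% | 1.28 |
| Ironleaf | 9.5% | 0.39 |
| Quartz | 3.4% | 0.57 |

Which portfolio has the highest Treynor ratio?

Kestrel: Treynor = (19.7% − 4.5%) / 1.28 = 11.875
Ironleaf: Treynor = (9.5% − 4.5%) / 0.39 = 12.821
Quartz: Treynor = (3.4% − 4.5%) / 0.57 = -1.930
Highest: Ironleaf (12.821).

Ironleaf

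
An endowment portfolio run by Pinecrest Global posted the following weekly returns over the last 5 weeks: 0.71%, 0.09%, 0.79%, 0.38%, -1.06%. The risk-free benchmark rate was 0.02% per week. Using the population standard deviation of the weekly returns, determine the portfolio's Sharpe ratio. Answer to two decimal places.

r̄ = (0.71 + 0.09 + 0.79 + 0.38 − 1.06) / 5 = 0.910 / 5 = 0.1820%
Σ(r − r̄)² = 2.2387; population σ = √(2.2387/5) = 0.6691%
Sharpe = (r̄ − rf) / σ = (0.1820 − 0.02) / 0.6691 = 0.1620 / 0.6691 = 0.2421

0.24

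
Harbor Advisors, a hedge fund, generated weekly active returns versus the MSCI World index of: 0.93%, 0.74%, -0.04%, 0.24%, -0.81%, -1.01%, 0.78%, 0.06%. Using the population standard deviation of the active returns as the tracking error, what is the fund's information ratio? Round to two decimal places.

0.16

Mean return r̄ = 0.890 / 8 = 0.1113%
Σ(r − r̄)² = 3.6609; population σ = √(3.6609/8) = 0.6765%
IR = r̄ / tracking error = 0.1113 / 0.6765 = 0.1645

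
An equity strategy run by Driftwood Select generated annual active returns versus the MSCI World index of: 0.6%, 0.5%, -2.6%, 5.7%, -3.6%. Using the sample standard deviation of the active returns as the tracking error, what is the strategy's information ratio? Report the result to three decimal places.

0.033

r̄ = (0.6 + 0.5 − 2.6 + 5.7 − 3.6) / 5 = 0.60 / 5 = 0.1200%
Σ(r − r̄)² = 52.7480; sample σ = √(52.7480/4) = 3.6314%
IR = r̄ / tracking error = 0.1200 / 3.6314 = 0.0330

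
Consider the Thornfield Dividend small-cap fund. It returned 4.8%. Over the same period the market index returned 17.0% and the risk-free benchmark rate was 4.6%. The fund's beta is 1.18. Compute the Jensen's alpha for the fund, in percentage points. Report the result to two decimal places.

-14.43

CAPM expected return = Rf + β(Rm − Rf) = 4.6% + 1.18 × (17.0% − 4.6%) = 4.6 + 1.18 × 12.40 = 19.2320%
Jensen's α = Rp − E[R] = 4.8% − 19.2320% = -14.4320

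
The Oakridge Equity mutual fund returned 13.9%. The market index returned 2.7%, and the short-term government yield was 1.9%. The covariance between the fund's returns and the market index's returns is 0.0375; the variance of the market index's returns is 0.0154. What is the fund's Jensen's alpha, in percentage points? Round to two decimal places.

β = Cov / Var = 0.0375 / 0.0154 = 2.4351
E[R] = Rf + β(Rm − Rf) = 1.9% + 2.4351 × (2.7% − 1.9%) = 3.8481%
α = Rp − E[R] = 13.9% − 3.8481% = 10.0519

10.05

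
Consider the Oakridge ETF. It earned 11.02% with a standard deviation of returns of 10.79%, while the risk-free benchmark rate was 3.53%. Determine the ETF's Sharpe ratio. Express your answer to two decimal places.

0.69

Sharpe = (Rp − Rf) / σp = (11.02% − 3.53%) / 10.79% = 7.49% / 10.79% = 0.6942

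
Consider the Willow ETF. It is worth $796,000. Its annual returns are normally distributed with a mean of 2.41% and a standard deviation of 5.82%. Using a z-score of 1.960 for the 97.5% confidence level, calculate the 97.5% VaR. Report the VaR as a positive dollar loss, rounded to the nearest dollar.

$71,618

Return at the 97.5% tail: μ − z·σ = 2.41% − 1.960 × 5.82% = 2.41 − 11.4072 = -8.9972%
VaR = −(-8.9972%) × $796,000 = 8.9972% × $796,000 = $71,618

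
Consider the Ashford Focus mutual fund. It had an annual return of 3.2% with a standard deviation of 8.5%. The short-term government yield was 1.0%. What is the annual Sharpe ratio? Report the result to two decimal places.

Sharpe = (Rp − Rf) / σp = (3.2% − 1.0%) / 8.5% = 2.20% / 8.5% = 0.2588

0.26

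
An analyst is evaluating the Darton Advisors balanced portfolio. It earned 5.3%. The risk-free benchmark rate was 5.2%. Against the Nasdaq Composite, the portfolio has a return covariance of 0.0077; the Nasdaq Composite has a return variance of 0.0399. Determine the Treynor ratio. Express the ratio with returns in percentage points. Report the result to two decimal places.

0.52

β = Cov / Var = 0.0077 / 0.0399 = 0.1930
Treynor = (Rp − Rf) / β = (5.3% − 5.2%) / 0.1930 = 0.10 / 0.1930 = 0.5181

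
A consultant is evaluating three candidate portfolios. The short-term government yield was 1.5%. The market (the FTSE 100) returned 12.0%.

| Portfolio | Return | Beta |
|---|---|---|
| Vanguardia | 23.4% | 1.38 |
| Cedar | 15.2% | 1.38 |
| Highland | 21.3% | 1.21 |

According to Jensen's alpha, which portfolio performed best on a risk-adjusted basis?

Vanguardia

Vanguardia: α = 23.4% − [1.5% + 1.38 × (12.0% − 1.5%)] = 7.410
Cedar: α = 15.2% − [1.5% + 1.38 × (12.0% − 1.5%)] = -0.790
Highland: α = 21.3% − [1.5% + 1.21 × (12.0% − 1.5%)] = 7.095
Highest: Vanguardia (7.410).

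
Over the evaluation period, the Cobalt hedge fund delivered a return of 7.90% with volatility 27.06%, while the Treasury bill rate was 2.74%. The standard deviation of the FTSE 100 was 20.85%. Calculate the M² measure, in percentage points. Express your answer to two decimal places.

Sharpe = (Rp − Rf) / σp = (7.90% − 2.74%) / 27.06% = 0.1907
M² = Rf + Sharpe × σm = 2.74% + 0.1907 × 20.85% = 6.7161%

6.72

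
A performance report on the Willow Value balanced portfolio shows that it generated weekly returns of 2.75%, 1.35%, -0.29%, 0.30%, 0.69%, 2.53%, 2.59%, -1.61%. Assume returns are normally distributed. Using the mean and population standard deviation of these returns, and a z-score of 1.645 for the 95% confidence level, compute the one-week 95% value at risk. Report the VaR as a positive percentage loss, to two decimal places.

1.37

μ = (2.75 + 1.35 − 0.29 + 0.3 + 0.69 + 2.53 + 2.59 − 1.61) / 8 = 8.310 / 8 = 1.0388%
Population σ = √[Σ(r − μ)² / 8] = √[17.1043 / 8] = √2.1380 = 1.4622%
VaR = −(μ − z·σ) = −(1.0388 − 1.645 × 1.4622) = −(-1.3665) = 1.3665%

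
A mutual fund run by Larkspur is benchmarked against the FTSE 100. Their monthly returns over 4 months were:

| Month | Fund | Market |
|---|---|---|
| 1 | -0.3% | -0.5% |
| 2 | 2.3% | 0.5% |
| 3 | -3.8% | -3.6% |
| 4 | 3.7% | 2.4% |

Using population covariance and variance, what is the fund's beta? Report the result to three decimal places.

r̄p = 0.4750%,  r̄m = -0.3000%
Cov = Σ(rp − r̄p)(rm − r̄m) / 4 = 6.1075
Var(rm) = Σ(rm − r̄m)² / 4 = 4.7150
β = Cov / Var = 6.1075 / 4.7150 = 1.2953

1.295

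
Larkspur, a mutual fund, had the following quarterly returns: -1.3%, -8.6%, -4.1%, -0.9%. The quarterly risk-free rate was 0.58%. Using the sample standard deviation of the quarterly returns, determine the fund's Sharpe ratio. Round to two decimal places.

-1.21

μ = (-1.3 − 8.6 − 4.1 − 0.9) / 4 = -3.7250%
Σ(r − μ)² = (-1.3 − (-3.7250))² + (-8.6 − (-3.7250))² + (-4.1 − (-3.7250))² + … = 37.7675
sample σ = √(37.7675 / 3) = √12.5892 = 3.5481%
Sharpe = (μ − rf) / σ = (-3.7250 − 0.58) / 3.5481 = -4.3050 / 3.5481 = -1.2133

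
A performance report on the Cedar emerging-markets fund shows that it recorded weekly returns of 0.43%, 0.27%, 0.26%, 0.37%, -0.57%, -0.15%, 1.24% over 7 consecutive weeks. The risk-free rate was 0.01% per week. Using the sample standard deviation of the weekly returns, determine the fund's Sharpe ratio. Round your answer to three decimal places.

Mean return r̄ = 1.850 / 7 = 0.2643%
Σ(r − r̄)² = (0.43 − 0.2643)² + (0.27 − 0.2643)² + … = 1.8584
σ = √[1.8584 / 6] = 0.5565%
Sharpe = (r̄ − rf) / σ = (0.2643 − 0.01) / 0.5565 = 0.2543 / 0.5565 = 0.4570

0.457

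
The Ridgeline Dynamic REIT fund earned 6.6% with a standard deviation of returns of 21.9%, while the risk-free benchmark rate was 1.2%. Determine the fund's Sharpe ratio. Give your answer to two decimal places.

Sharpe = (Rp − Rf) / σp = (6.6% − 1.2%) / 21.9% = 5.40% / 21.9% = 0.2466

0.25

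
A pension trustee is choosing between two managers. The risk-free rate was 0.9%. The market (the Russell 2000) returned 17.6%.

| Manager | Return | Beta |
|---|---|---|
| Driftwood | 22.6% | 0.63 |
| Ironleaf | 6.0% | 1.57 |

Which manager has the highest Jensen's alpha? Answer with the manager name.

Driftwood

Driftwood: α = 22.6% − [0.9% + 0.63 × (17.6% − 0.9%)] = 11.179
Ironleaf: α = 6.0% − [0.9% + 1.57 × (17.6% − 0.9%)] = -21.119
Highest: Driftwood (11.179).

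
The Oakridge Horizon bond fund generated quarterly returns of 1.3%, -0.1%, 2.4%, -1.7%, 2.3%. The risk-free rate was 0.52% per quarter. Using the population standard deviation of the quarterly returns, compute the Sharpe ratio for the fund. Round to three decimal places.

r̄ = (1.3 − 0.1 + 2.4 − 1.7 + 2.3) / 5 = 4.20 / 5 = 0.8400%
Population std dev = √[12.1120 / 5] = 1.5564%
Sharpe = (r̄ − rf) / σ = (0.8400 − 0.52) / 1.5564 = 0.3200 / 1.5564 = 0.2056

0.206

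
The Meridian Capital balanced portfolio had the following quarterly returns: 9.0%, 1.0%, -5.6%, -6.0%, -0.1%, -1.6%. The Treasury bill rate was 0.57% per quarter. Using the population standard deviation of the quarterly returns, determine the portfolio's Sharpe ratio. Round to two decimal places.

-0.22

Mean return μ = -3.30 / 6 = -0.5500%
Population std dev = √[150.1150 / 6] = 5.0019%
Sharpe = (μ − rf) / σ = (-0.5500 − 0.57) / 5.0019 = -1.1200 / 5.0019 = -0.2239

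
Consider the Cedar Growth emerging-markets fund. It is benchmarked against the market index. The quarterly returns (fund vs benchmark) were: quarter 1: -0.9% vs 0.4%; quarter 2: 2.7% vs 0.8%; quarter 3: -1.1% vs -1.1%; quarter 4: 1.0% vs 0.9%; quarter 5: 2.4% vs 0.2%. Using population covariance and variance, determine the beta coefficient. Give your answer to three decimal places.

1.324

r̄p = 0.8200%,  r̄m = 0.2400%
Cov = Σ(rp − r̄p)(rm − r̄m) / 5 = 0.6812
Var(rm) = Σ(rm − r̄m)² / 5 = 0.5144
β = Cov / Var = 0.6812 / 0.5144 = 1.3243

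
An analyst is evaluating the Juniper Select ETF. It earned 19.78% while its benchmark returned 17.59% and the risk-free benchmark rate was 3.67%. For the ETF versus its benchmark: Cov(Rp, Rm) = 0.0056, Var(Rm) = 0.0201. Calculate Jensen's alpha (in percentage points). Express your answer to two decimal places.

β = Cov / Var = 0.0056 / 0.0201 = 0.2786
E[R] = Rf + β(Rm − Rf) = 3.67% + 0.2786 × (17.59% − 3.67%) = 7.5481%
α = Rp − E[R] = 19.78% − 7.5481% = 12.2319

12.23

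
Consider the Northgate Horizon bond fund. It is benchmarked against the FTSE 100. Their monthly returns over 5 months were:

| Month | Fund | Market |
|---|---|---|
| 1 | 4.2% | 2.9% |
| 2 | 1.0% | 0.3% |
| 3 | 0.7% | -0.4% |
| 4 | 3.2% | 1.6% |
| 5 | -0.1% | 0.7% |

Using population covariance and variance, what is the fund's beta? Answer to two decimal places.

1.24

r̄p = 1.8000%,  r̄m = 1.0200%
Cov = Σ(rp − r̄p)(rm − r̄m) / 5 = 1.6140
Var(rm) = Σ(rm − r̄m)² / 5 = 1.3016
β = Cov / Var = 1.6140 / 1.3016 = 1.2400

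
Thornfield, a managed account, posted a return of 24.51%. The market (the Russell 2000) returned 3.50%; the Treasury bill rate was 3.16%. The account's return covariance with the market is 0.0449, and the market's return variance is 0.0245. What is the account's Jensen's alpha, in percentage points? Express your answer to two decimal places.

20.73

β = Cov / Var = 0.0449 / 0.0245 = 1.8327
E[R] = Rf + β(Rm − Rf) = 3.16% + 1.8327 × (3.50% − 3.16%) = 3.7831%
α = Rp − E[R] = 24.51% − 3.7831% = 20.7269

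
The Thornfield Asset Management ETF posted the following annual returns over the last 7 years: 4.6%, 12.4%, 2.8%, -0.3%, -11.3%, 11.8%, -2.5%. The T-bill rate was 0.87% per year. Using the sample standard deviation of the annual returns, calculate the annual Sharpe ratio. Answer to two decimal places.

0.20

Mean return r̄ = 17.50 / 7 = 2.5000%
Σ(r − r̄)² = (4.6 − 2.5000)² + (12.4 − 2.5000)² + (2.8 − 2.5000)² + … = 412.2800
sample σ = √(412.2800 / 6) = √68.7133 = 8.2893%
Sharpe = (r̄ − rf) / σ = (2.5000 − 0.87) / 8.2893 = 1.6300 / 8.2893 = 0.1966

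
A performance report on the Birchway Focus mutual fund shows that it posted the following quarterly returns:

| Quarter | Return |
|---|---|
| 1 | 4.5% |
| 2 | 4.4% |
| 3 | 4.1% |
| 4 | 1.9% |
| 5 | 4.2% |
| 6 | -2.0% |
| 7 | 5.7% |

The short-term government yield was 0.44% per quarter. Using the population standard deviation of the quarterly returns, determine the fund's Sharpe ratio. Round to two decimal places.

1.18

r̄ = (4.5 + 4.4 + 4.1 + 1.9 + 4.2 − 2 + 5.7) / 7 = 22.80 / 7 = 3.2571%
Σ(r − r̄)² = 39.8971; population σ = √(39.8971/7) = 2.3874%
Sharpe = (r̄ − rf) / σ = (3.2571 − 0.44) / 2.3874 = 2.8171 / 2.3874 = 1.1800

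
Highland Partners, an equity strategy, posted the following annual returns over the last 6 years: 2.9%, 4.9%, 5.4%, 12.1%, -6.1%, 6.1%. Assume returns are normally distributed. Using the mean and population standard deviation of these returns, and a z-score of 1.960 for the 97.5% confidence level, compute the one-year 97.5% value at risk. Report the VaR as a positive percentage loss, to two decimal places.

r̄ = (2.9 + 4.9 + 5.4 + 12.1 − 6.1 + 6.1) / 6 = 4.2167%
Σ(r − r̄)² = 175.7283; population σ = √(175.7283/6) = 5.4118%
VaR = −(r̄ − z·σ) = −(4.2167 − 1.960 × 5.4118) = −(-6.3904) = 6.3904%

6.39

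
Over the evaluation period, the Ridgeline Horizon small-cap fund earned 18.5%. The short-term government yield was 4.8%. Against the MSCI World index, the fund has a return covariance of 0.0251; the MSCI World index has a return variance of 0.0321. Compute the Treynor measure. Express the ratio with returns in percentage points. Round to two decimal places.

17.52

β = Cov / Var = 0.0251 / 0.0321 = 0.7819
Treynor = (Rp − Rf) / β = (18.5% − 4.8%) / 0.7819 = 13.70 / 0.7819 = 17.5214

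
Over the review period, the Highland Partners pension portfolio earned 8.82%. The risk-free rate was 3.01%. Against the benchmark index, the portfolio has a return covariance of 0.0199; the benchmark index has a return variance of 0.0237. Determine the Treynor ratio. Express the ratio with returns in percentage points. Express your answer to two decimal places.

β = Cov / Var = 0.0199 / 0.0237 = 0.8397
Treynor = (Rp − Rf) / β = (8.82% − 3.01%) / 0.8397 = 5.81 / 0.8397 = 6.9191

6.92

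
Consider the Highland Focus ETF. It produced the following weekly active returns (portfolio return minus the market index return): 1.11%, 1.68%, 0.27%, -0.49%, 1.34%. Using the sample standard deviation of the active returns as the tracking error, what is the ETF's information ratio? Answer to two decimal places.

Mean return r̄ = 3.910 / 5 = 0.7820%
Σ(r − r̄)² = 3.1055; sample σ = √(3.1055/4) = 0.8811%
IR = r̄ / tracking error = 0.7820 / 0.8811 = 0.8875

0.89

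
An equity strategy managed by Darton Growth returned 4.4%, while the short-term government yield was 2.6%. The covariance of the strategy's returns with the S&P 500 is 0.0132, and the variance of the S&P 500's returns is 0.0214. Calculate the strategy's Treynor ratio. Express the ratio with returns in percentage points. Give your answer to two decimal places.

2.92

β = Cov / Var = 0.0132 / 0.0214 = 0.6168
Treynor = (Rp − Rf) / β = (4.4% − 2.6%) / 0.6168 = 1.80 / 0.6168 = 2.9183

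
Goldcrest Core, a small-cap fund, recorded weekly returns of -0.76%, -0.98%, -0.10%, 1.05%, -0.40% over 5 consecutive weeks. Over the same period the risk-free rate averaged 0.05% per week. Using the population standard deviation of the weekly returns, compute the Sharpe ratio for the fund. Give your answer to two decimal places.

-0.41

Mean return r̄ = -1.190 / 5 = -0.2380%
Σ(r − r̄)² = 2.5273; population σ = √(2.5273/5) = 0.7110%
Sharpe = (r̄ − rf) / σ = (-0.2380 − 0.05) / 0.7110 = -0.2880 / 0.7110 = -0.4051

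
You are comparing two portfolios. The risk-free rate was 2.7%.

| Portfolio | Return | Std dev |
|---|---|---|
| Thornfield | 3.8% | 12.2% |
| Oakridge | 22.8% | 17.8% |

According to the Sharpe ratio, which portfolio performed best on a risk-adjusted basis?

Thornfield: Sharpe ratio = (3.8% − 2.7%) / 12.2% = 0.090
Oakridge: Sharpe ratio = (22.8% − 2.7%) / 17.8% = 1.129
Highest: Oakridge (1.129).

Oakridge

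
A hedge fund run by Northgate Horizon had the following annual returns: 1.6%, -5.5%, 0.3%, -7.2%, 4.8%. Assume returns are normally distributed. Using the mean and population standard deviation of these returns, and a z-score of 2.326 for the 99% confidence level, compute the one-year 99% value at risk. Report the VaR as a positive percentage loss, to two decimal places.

r̄ = (1.6 − 5.5 + 0.3 − 7.2 + 4.8) / 5 = -6.00 / 5 = -1.2000%
Population std dev = √[100.5800 / 5] = 4.4851%
VaR = −(r̄ − z·σ) = −(-1.2000 − 2.326 × 4.4851) = −(-11.6323) = 11.6323%

11.63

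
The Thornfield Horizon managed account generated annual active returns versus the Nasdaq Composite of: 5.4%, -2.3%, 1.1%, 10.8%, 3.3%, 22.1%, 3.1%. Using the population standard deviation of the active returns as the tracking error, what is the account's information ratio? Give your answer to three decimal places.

0.832

Mean return r̄ = 43.50 / 7 = 6.2143%
Population std dev = √[390.8886 / 7] = 7.4727%
IR = r̄ / tracking error = 6.2143 / 7.4727 = 0.8316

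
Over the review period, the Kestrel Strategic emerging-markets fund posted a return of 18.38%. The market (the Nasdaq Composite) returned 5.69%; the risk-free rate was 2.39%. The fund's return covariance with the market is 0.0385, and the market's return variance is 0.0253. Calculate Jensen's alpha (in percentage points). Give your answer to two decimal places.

β = Cov / Var = 0.0385 / 0.0253 = 1.5217
E[R] = Rf + β(Rm − Rf) = 2.39% + 1.5217 × (5.69% − 2.39%) = 7.4116%
α = Rp − E[R] = 18.38% − 7.4116% = 10.9684

10.97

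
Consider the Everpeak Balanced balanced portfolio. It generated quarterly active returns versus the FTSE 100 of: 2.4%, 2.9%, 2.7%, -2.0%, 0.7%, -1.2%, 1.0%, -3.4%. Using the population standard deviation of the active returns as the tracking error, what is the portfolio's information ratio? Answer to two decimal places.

r̄ = (2.4 + 2.9 + 2.7 − 2 + 0.7 − 1.2 + 1 − 3.4) / 8 = 0.3875%
Population σ = √[Σ(r − r̄)² / 8] = √[38.7488 / 8] = √4.8436 = 2.2008%
IR = r̄ / tracking error = 0.3875 / 2.2008 = 0.1761

0.18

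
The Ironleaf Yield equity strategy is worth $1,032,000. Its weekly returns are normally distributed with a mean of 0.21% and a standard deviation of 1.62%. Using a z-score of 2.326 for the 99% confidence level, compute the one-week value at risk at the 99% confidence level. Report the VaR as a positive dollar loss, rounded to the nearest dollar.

$36,720

Return at the 99% tail: μ − z·σ = 0.21% − 2.326 × 1.62% = 0.21 − 3.76812 = -3.55812%
VaR = −(-3.55812%) × $1,032,000 = 3.55812% × $1,032,000 = $36,720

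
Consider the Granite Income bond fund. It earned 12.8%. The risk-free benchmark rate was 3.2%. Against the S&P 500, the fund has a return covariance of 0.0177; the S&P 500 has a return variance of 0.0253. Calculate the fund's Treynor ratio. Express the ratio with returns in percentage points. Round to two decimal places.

β = Cov / Var = 0.0177 / 0.0253 = 0.6996
Treynor = (Rp − Rf) / β = (12.8% − 3.2%) / 0.6996 = 9.60 / 0.6996 = 13.7221

13.72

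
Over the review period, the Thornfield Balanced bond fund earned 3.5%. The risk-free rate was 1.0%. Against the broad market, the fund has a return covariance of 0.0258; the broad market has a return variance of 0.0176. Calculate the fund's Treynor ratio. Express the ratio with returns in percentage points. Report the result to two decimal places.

1.71

β = Cov / Var = 0.0258 / 0.0176 = 1.4659
Treynor = (Rp − Rf) / β = (3.5% − 1.0%) / 1.4659 = 2.50 / 1.4659 = 1.7054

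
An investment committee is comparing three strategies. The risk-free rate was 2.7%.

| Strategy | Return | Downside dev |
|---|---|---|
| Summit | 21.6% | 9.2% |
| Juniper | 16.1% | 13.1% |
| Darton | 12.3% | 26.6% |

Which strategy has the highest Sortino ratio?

Summit: Sortino ratio = (21.6% − 2.7%) / 9.2% = 2.054
Juniper: Sortino ratio = (16.1% − 2.7%) / 13.1% = 1.023
Darton: Sortino ratio = (12.3% − 2.7%) / 26.6% = 0.361
Highest: Summit (2.054).

Summit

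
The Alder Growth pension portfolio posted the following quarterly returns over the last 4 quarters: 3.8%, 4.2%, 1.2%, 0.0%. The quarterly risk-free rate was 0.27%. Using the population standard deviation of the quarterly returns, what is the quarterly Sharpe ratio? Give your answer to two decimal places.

1.15

r̄ = (3.8 + 4.2 + 1.2 + 0) / 4 = 9.20 / 4 = 2.3000%
Population std dev = √[12.3600 / 4] = 1.7578%
Sharpe = (r̄ − rf) / σ = (2.3000 − 0.27) / 1.7578 = 2.0300 / 1.7578 = 1.1549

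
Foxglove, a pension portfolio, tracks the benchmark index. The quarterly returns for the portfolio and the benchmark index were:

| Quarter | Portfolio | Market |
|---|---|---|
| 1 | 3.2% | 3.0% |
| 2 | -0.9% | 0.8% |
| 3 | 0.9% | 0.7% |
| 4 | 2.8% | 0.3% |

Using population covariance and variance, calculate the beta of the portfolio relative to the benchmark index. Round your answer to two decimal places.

r̄p = 1.5000%,  r̄m = 1.2000%
Cov = Σ(rp − r̄p)(rm − r̄m) / 4 = 0.7875
Var(rm) = Σ(rm − r̄m)² / 4 = 1.1150
β = Cov / Var = 0.7875 / 1.1150 = 0.7063

0.71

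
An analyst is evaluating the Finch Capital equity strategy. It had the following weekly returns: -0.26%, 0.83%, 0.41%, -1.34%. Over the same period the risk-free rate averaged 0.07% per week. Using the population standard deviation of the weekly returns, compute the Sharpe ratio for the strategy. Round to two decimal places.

-0.20

r̄ = (-0.26 + 0.83 + 0.41 − 1.34) / 4 = -0.360 / 4 = -0.0900%
Population σ = √[Σ(r − r̄)² / 4] = √[2.6878 / 4] = √0.6720 = 0.8198%
Sharpe = (r̄ − rf) / σ = (-0.0900 − 0.07) / 0.8198 = -0.1600 / 0.8198 = -0.1952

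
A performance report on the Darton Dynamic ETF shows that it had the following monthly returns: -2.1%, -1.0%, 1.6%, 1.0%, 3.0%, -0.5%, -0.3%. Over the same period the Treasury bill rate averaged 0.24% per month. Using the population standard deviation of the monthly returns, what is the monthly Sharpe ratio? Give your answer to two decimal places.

r̄ = (-2.1 − 1 + 1.6 + 1 + 3 − 0.5 − 0.3) / 7 = 0.2429%
Population σ = √[Σ(r − r̄)² / 7] = √[17.8971 / 7] = √2.5567 = 1.5990%
Sharpe = (r̄ − rf) / σ = (0.2429 − 0.24) / 1.5990 = 0.0029 / 1.5990 = 0.0018

0.00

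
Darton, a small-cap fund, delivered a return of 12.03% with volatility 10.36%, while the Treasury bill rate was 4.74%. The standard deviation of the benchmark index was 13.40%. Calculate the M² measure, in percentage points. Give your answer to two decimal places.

Sharpe = (Rp − Rf) / σp = (12.03% − 4.74%) / 10.36% = 0.7037
M² = Rf + Sharpe × σm = 4.74% + 0.7037 × 13.40% = 14.1696%

14.17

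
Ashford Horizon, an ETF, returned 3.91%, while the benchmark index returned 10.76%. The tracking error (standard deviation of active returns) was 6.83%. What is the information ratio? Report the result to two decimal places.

-1.00

IR = (Rp − Rb) / TE = (3.91% − 10.76%) / 6.83% = -6.85% / 6.83% = -1.0029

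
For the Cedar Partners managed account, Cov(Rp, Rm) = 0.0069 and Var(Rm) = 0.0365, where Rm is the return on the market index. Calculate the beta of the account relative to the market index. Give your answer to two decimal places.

β = Cov(Rp, Rm) / Var(Rm) = 0.0069 / 0.0365 = 0.1890

0.19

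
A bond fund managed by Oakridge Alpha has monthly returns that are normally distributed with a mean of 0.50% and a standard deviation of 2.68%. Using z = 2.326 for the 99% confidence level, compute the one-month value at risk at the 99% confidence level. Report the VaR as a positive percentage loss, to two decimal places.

VaR (as % loss) = −(μ − z·σ) = −(0.50% − 2.326 × 2.68%) = −(-5.73368%) = 5.73368%

5.73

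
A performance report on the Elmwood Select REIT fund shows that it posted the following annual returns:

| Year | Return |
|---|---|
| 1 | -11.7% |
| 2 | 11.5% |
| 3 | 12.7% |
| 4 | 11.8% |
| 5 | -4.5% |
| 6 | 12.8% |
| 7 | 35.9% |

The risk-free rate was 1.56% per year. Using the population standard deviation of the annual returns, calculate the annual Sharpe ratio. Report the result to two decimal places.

0.59

r̄ = (-11.7 + 11.5 + 12.7 + 11.8 − 4.5 + 12.8 + 35.9) / 7 = 68.50 / 7 = 9.7857%
Population σ = √[Σ(r − r̄)² / 7] = √[1372.2486 / 7] = √196.0355 = 14.0013%
Sharpe = (r̄ − rf) / σ = (9.7857 − 1.56) / 14.0013 = 8.2257 / 14.0013 = 0.5875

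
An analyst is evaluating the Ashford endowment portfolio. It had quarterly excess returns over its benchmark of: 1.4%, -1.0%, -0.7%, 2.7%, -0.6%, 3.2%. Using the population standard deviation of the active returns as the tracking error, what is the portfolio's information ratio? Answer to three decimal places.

Mean return r̄ = 5.00 / 6 = 0.8333%
Σ(r − r̄)² = 17.1733; population σ = √(17.1733/6) = 1.6918%
IR = r̄ / tracking error = 0.8333 / 1.6918 = 0.4926

0.493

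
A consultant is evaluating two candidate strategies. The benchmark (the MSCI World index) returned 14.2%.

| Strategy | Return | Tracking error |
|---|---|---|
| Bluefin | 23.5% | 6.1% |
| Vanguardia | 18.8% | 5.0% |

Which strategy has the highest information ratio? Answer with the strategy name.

Bluefin

Bluefin: IR = (23.5% − 14.2%) / 6.1% = 1.525
Vanguardia: IR = (18.8% − 14.2%) / 5.0% = 0.920
Highest: Bluefin (1.525).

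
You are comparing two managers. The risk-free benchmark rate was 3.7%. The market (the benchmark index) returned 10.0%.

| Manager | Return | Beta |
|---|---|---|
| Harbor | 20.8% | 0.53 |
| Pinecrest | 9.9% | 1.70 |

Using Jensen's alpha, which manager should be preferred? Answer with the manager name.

Harbor: α = 20.8% − [3.7% + 0.53 × (10.0% − 3.7%)] = 13.761
Pinecrest: α = 9.9% − [3.7% + 1.70 × (10.0% − 3.7%)] = -4.510
Highest: Harbor (13.761).

Harbor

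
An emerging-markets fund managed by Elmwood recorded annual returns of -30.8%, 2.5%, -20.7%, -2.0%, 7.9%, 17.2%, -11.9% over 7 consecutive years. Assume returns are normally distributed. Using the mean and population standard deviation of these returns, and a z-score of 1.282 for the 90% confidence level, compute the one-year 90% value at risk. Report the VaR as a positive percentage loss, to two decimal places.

μ = (-30.8 + 2.5 − 20.7 − 2 + 7.9 + 17.2 − 11.9) / 7 = -5.4000%
Σ(r − μ)² = 1683.1200; population σ = √(1683.1200/7) = 15.5063%
VaR = −(μ − z·σ) = −(-5.4000 − 1.282 × 15.5063) = −(-25.2791) = 25.2791%

25.28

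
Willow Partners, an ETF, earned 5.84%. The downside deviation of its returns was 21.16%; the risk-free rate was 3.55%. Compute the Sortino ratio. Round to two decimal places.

Sortino = (Rp − Rf) / σd = (5.84% − 3.55%) / 21.16% = 2.29% / 21.16% = 0.1082

0.11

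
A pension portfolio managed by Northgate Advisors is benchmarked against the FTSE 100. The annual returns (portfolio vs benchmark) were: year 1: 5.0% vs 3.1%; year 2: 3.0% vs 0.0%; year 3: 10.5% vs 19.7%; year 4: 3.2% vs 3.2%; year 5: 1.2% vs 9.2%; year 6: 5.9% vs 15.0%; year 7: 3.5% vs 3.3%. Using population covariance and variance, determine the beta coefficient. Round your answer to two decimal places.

r̄p = 4.6143%,  r̄m = 7.6429%
Cov = Σ(rp − r̄p)(rm − r̄m) / 7 = 13.8308
Var(rm) = Σ(rm − r̄m)² / 7 = 45.6539
β = Cov / Var = 13.8308 / 45.6539 = 0.3029

0.30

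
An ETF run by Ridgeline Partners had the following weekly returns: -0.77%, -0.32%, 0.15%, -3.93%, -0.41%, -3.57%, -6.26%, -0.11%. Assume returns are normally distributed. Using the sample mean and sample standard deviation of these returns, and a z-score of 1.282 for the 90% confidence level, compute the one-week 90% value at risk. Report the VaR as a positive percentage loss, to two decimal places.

4.94

μ = (-0.77 − 0.32 + 0.15 − 3.93 − 0.41 − 3.57 − 6.26 − 0.11) / 8 = -15.220 / 8 = -1.9025%
Σ(r − μ)² = (-0.77 − (-1.9025))² + (-0.32 − (-1.9025))² + (0.15 − (-1.9025))² + … = 39.3194
sample σ = √(39.3194 / 7) = √5.6171 = 2.3700%
VaR = −(μ − z·σ) = −(-1.9025 − 1.282 × 2.3700) = −(-4.9408) = 4.9408%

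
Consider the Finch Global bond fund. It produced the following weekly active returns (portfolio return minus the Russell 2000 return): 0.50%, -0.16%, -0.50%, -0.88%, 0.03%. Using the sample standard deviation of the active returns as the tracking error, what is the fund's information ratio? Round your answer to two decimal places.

μ = (0.5 − 0.16 − 0.5 − 0.88 + 0.03) / 5 = -0.2020%
Σ(r − μ)² = (0.5 − (-0.2020))² + (-0.16 − (-0.2020))² + … = 1.0969
sample σ = √(1.0969 / 4) = √0.2742 = 0.5236%
IR = μ / tracking error = -0.2020 / 0.5236 = -0.3858

-0.39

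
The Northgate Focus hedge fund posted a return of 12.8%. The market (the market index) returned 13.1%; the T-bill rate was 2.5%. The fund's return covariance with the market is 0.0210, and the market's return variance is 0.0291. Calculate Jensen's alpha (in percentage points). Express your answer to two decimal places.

2.65

β = Cov / Var = 0.0210 / 0.0291 = 0.7216
E[R] = Rf + β(Rm − Rf) = 2.5% + 0.7216 × (13.1% − 2.5%) = 10.1490%
α = Rp − E[R] = 12.8% − 10.1490% = 2.6510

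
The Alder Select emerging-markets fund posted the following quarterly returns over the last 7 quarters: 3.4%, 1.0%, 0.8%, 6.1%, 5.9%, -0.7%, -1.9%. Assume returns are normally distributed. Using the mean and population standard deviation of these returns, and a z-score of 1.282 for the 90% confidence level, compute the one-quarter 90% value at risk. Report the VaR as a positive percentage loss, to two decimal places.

Mean return r̄ = 14.60 / 7 = 2.0857%
Σ(r − r̄)² = (3.4 − 2.0857)² + (1 − 2.0857)² + … = 58.8686
population σ = √(58.8686 / 7) = √8.4098 = 2.9000%
VaR = −(r̄ − z·σ) = −(2.0857 − 1.282 × 2.9000) = −(-1.6321) = 1.6321%

1.63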